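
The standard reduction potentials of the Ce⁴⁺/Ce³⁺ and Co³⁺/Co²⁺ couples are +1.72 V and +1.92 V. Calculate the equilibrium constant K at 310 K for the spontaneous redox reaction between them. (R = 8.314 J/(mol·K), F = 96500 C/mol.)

1800

E°_cell = +1.92 − (+1.72) = 0.20 V, with n = 1 electron transferred.
At equilibrium E = 0, so the Nernst equation gives ln K = nFE°/RT = (1)(96500)(0.20)/((8.314)(310)) = 7.49.
K = e^7.49 = 1800.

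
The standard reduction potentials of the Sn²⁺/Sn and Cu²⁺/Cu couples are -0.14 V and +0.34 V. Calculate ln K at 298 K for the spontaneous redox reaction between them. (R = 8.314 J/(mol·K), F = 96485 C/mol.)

ln K = 37.4

E°_cell = +0.34 − (-0.14) = 0.48 V, with n = 2 electrons transferred.
At equilibrium E = 0, so the Nernst equation gives ln K = nFE°/RT = (2)(96485)(0.48)/((8.314)(298)) = 37.39.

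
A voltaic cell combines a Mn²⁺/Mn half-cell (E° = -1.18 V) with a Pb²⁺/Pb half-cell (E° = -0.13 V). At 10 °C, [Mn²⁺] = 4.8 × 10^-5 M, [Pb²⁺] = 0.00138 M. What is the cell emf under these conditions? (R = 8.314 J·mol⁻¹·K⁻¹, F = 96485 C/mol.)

1.09 V

The Pb²⁺/Pb couple has the higher reduction potential and acts as the cathode, so E°_cell = -0.13 − (-1.18) = 1.05 V.
Balancing electrons gives n = 2; the reaction quotient is Q = [Mn²⁺]/[Pb²⁺] = 0.0348.
E = E° − (RT/nF) ln Q = 1.05 − (8.314×283)/(2×96485) × (-3.359) = 1.050 + 0.041 = 1.091 V.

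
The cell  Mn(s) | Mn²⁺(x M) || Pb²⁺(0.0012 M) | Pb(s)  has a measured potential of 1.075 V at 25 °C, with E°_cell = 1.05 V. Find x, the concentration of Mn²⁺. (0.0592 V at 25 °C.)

1.7 × 10^-4 M

From the Nernst equation, log Q = n(E° − E)/0.0592 = 2(1.05 − 1.075)/0.0592 = -0.845, so Q = 0.143.
With Q = [Mn²⁺]/[Pb²⁺] and the known concentrations, [Mn²⁺] in the numerator gives [Mn²⁺] = 1.7 × 10^-4 M.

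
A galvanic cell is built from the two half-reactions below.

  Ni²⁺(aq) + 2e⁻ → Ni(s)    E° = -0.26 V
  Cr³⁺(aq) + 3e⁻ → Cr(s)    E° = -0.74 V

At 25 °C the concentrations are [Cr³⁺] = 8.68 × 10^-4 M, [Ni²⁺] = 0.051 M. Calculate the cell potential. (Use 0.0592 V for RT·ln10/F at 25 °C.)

The Ni²⁺/Ni couple has the higher reduction potential and acts as the cathode, so E°_cell = -0.26 − (-0.74) = 0.48 V.
Balancing electrons gives n = 6; the reaction quotient is Q = [Cr³⁺]^2/[Ni²⁺]^3 = 0.00568.
At 25 °C, E = E° − (0.0592/n) log Q = 0.48 − (0.0592/6)(-2.246) = 0.480 + 0.022 = 0.502 V.

0.502 V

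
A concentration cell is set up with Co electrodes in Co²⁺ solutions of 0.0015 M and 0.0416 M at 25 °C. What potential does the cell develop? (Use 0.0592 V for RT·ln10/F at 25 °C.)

0.043 V

Both half-cells are Co²⁺/Co, so E°_cell = 0. The concentrated side is the cathode; the cell reaction moves Co²⁺ from high to low concentration with n = 2.
Q = [Co²⁺]_dilute/[Co²⁺]_conc = 0.0015/0.0416 = 0.0361.
E = 0 − (0.0592/2) log Q = −(0.0592/2)(-1.443) = 0.0427 V.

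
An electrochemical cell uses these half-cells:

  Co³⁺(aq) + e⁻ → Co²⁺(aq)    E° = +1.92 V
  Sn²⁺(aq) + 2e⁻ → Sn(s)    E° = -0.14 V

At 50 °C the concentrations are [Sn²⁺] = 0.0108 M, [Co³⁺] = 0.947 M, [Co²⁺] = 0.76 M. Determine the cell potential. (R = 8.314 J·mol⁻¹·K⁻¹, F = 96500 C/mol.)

The Co³⁺/Co²⁺ couple has the higher reduction potential and acts as the cathode, so E°_cell = +1.92 − (-0.14) = 2.06 V.
Balancing electrons gives n = 2; the reaction quotient is Q = [Sn²⁺]·[Co²⁺]^2/[Co³⁺]^2 = 0.00696.
E = E° − (RT/nF) ln Q = 2.06 − (8.314×323)/(2×96500) × (-4.968) = 2.060 + 0.069 = 2.129 V.

2.13 V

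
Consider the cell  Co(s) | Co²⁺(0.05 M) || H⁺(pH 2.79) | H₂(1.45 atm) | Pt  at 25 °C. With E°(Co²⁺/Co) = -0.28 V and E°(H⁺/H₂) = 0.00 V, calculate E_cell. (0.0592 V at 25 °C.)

The hydrogen couple is the cathode, so E°_cell = 0.28 V; n = 2.
[H⁺] = 10^(−2.79) = 0.0016 M, and Q = [Co²⁺]·P(H₂) / [H⁺]^2 = 2.76 × 10^4.
E = E° − (0.0592/2) log Q = 0.28 − (0.0592/2)(4.440) = 0.149 V.

0.15 V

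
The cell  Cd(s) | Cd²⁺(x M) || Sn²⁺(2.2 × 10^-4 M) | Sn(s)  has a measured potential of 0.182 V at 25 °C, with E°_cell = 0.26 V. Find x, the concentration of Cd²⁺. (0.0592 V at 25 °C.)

From the Nernst equation, log Q = n(E° − E)/0.0592 = 2(0.26 − 0.182)/0.0592 = 2.635, so Q = 432.
With Q = [Cd²⁺]/[Sn²⁺] and the known concentrations, [Cd²⁺] in the numerator gives [Cd²⁺] = 0.095 M.

0.095 M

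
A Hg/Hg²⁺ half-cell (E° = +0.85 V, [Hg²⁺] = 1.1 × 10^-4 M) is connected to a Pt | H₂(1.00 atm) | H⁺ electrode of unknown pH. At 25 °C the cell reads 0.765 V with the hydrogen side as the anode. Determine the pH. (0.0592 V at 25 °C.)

pH = 0.54

E°_cell = 0.85 V and n = 2.
log Q = n(E° − E)/0.0592 = 2×(0.85 − 0.765)/0.0592 = 2.872.
With Q = [H⁺]^2 / ([Hg²⁺]·P(H₂)), solving for [H⁺] gives log[H⁺] = -0.543, so pH = 0.54.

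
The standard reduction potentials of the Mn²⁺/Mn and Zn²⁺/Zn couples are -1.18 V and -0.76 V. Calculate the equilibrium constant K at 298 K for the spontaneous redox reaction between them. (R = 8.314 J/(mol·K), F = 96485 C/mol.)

E°_cell = -0.76 − (-1.18) = 0.42 V, with n = 2 electrons transferred.
At equilibrium E = 0, so the Nernst equation gives ln K = nFE°/RT = (2)(96485)(0.42)/((8.314)(298)) = 32.71.
K = e^32.71 = 1.6 × 10^14.

1.6 × 10^14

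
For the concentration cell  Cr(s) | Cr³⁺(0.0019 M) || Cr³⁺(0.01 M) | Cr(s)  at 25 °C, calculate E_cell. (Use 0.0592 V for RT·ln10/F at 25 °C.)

Both half-cells are Cr³⁺/Cr, so E°_cell = 0. The concentrated side is the cathode; the cell reaction moves Cr³⁺ from high to low concentration with n = 3.
Q = [Cr³⁺]_dilute/[Cr³⁺]_conc = 0.0019/0.01 = 0.190.
E = 0 − (0.0592/3) log Q = −(0.0592/3)(-0.721) = 0.0142 V.

0.014 V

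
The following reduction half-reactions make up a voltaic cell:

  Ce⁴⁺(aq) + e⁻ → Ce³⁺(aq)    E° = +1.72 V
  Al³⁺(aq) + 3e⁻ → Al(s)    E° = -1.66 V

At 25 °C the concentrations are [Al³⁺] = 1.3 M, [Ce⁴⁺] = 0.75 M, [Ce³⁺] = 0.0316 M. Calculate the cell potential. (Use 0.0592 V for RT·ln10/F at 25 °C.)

3.46 V

The Ce⁴⁺/Ce³⁺ couple has the higher reduction potential and acts as the cathode, so E°_cell = +1.72 − (-1.66) = 3.38 V.
Balancing electrons gives n = 3; the reaction quotient is Q = [Al³⁺]·[Ce³⁺]^3/[Ce⁴⁺]^3 = 9.72 × 10^-5.
At 25 °C, E = E° − (0.0592/n) log Q = 3.38 − (0.0592/3)(-4.012) = 3.380 + 0.079 = 3.459 V.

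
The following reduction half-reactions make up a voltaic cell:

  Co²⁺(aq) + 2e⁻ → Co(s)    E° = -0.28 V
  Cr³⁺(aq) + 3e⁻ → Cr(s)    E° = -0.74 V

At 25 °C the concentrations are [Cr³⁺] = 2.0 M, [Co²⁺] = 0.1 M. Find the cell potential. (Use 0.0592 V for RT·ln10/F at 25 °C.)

The Co²⁺/Co couple has the higher reduction potential and acts as the cathode, so E°_cell = -0.28 − (-0.74) = 0.46 V.
Balancing electrons gives n = 6; the reaction quotient is Q = [Cr³⁺]^2/[Co²⁺]^3 = 4000.
At 25 °C, E = E° − (0.0592/n) log Q = 0.46 − (0.0592/6)(3.602) = 0.460 − 0.036 = 0.424 V.

0.424 V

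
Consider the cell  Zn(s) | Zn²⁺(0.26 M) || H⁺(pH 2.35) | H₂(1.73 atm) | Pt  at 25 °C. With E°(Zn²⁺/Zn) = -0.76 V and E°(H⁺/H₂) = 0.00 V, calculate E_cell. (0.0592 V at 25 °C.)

The hydrogen couple is the cathode, so E°_cell = 0.76 V; n = 2.
[H⁺] = 10^(−2.35) = 0.0045 M, and Q = [Zn²⁺]·P(H₂) / [H⁺]^2 = 2.25 × 10^4.
E = E° − (0.0592/2) log Q = 0.76 − (0.0592/2)(4.353) = 0.631 V.

0.63 V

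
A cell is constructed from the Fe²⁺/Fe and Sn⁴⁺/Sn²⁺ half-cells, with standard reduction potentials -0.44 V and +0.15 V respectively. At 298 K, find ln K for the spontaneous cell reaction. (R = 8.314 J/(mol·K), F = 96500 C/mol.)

E°_cell = +0.15 − (-0.44) = 0.59 V, with n = 2 electrons transferred.
At equilibrium E = 0, so the Nernst equation gives ln K = nFE°/RT = (2)(96500)(0.59)/((8.314)(298)) = 45.96.

ln K = 46.0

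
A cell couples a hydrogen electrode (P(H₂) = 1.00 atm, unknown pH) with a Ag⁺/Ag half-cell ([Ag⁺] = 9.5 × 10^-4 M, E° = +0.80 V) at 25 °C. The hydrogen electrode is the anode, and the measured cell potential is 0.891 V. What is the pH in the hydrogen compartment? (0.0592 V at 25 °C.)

E°_cell = 0.80 V and n = 2.
log Q = n(E° − E)/0.0592 = 2×(0.80 − 0.891)/0.0592 = -3.074.
With Q = [H⁺]^2 / ([Ag⁺]^2·P(H₂)), solving for [H⁺] gives log[H⁺] = -4.559, so pH = 4.56.

pH = 4.56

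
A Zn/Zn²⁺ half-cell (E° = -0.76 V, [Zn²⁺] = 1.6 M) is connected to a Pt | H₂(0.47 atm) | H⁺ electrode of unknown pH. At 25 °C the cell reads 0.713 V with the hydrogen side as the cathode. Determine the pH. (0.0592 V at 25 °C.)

pH = 0.86

E°_cell = 0.76 V and n = 2.
log Q = n(E° − E)/0.0592 = 2×(0.76 − 0.713)/0.0592 = 1.588.
With Q = [Zn²⁺]·P(H₂) / [H⁺]^2, solving for [H⁺] gives log[H⁺] = -0.856, so pH = 0.86.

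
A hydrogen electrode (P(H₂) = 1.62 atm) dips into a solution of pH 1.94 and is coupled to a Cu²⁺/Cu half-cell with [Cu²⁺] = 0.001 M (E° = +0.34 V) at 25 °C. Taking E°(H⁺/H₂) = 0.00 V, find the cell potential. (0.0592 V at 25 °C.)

The Cu²⁺/Cu couple is the cathode, so E°_cell = 0.34 V; n = 2.
[H⁺] = 10^(−1.94) = 0.011 M, and Q = [H⁺]^2 / ([Cu²⁺]·P(H₂)) = 0.0814.
E = E° − (0.0592/2) log Q = 0.34 − (0.0592/2)(-1.090) = 0.372 V.

0.37 V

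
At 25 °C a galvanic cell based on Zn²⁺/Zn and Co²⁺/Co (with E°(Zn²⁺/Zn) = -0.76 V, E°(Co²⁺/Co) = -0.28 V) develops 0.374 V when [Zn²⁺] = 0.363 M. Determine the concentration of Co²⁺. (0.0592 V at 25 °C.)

9.5 × 10^-5 M

From the Nernst equation, log Q = n(E° − E)/0.0592 = 2(0.48 − 0.374)/0.0592 = 3.581, so Q = 3810.
With Q = [Zn²⁺]/[Co²⁺] and the known concentrations, [Co²⁺] in the denominator gives [Co²⁺] = 9.5 × 10^-5 M.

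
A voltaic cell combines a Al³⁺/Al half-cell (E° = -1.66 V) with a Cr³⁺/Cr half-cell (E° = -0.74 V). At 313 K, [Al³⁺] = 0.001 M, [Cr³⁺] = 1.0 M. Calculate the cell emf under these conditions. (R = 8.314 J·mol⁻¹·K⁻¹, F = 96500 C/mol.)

The Cr³⁺/Cr couple has the higher reduction potential and acts as the cathode, so E°_cell = -0.74 − (-1.66) = 0.92 V.
Balancing electrons gives n = 3; the reaction quotient is Q = [Al³⁺]/[Cr³⁺] = 0.00100.
E = E° − (RT/nF) ln Q = 0.92 − (8.314×313)/(3×96500) × (-6.908) = 0.920 + 0.062 = 0.982 V.

0.982 V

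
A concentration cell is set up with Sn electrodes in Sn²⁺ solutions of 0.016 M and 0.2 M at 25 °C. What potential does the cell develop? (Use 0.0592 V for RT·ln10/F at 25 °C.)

Both half-cells are Sn²⁺/Sn, so E°_cell = 0. The concentrated side is the cathode; the cell reaction moves Sn²⁺ from high to low concentration with n = 2.
Q = [Sn²⁺]_dilute/[Sn²⁺]_conc = 0.016/0.2 = 0.0800.
E = 0 − (0.0592/2) log Q = −(0.0592/2)(-1.097) = 0.0325 V.

0.032 V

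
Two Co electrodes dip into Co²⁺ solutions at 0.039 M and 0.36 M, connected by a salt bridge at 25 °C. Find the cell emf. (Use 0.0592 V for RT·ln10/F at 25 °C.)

Both half-cells are Co²⁺/Co, so E°_cell = 0. The concentrated side is the cathode; the cell reaction moves Co²⁺ from high to low concentration with n = 2.
Q = [Co²⁺]_dilute/[Co²⁺]_conc = 0.039/0.36 = 0.108.
E = 0 − (0.0592/2) log Q = −(0.0592/2)(-0.965) = 0.0286 V.

0.029 V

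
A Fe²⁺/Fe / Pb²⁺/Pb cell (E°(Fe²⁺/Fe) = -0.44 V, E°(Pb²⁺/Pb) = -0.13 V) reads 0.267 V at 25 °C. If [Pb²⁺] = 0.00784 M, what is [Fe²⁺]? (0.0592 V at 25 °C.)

From the Nernst equation, log Q = n(E° − E)/0.0592 = 2(0.31 − 0.267)/0.0592 = 1.453, so Q = 28.4.
With Q = [Fe²⁺]/[Pb²⁺] and the known concentrations, [Fe²⁺] in the numerator gives [Fe²⁺] = 0.22 M.

0.22 M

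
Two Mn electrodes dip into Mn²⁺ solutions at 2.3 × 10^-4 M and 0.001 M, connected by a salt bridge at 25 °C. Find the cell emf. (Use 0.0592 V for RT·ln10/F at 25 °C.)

Both half-cells are Mn²⁺/Mn, so E°_cell = 0. The concentrated side is the cathode; the cell reaction moves Mn²⁺ from high to low concentration with n = 2.
Q = [Mn²⁺]_dilute/[Mn²⁺]_conc = 2.3 × 10^-4/0.001 = 0.230.
E = 0 − (0.0592/2) log Q = −(0.0592/2)(-0.638) = 0.0189 V.

0.019 V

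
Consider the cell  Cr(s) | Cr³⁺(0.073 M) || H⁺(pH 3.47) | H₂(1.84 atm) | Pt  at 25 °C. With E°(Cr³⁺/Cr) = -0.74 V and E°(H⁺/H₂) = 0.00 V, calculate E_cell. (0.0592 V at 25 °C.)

0.55 V

The hydrogen couple is the cathode, so E°_cell = 0.74 V; n = 6.
[H⁺] = 10^(−3.47) = 3.4 × 10^-4 M, and Q = [Cr³⁺]^2·P(H₂)^3 / [H⁺]^6 = 2.19 × 10^19.
E = E° − (0.0592/6) log Q = 0.74 − (0.0592/6)(19.341) = 0.549 V.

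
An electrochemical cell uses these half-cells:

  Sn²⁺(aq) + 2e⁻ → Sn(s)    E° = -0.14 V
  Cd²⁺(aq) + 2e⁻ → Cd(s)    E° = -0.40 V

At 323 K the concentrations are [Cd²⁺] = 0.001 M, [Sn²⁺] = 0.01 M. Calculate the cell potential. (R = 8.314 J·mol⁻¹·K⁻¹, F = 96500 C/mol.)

0.292 V

The Sn²⁺/Sn couple has the higher reduction potential and acts as the cathode, so E°_cell = -0.14 − (-0.40) = 0.26 V.
Balancing electrons gives n = 2; the reaction quotient is Q = [Cd²⁺]/[Sn²⁺] = 0.100.
E = E° − (RT/nF) ln Q = 0.26 − (8.314×323)/(2×96500) × (-2.303) = 0.260 + 0.032 = 0.292 V.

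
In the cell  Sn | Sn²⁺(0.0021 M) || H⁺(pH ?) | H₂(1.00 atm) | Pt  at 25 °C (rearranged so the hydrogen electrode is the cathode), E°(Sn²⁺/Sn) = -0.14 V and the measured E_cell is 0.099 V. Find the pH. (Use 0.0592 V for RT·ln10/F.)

pH = 2.03

E°_cell = 0.14 V and n = 2.
log Q = n(E° − E)/0.0592 = 2×(0.14 − 0.099)/0.0592 = 1.385.
With Q = [Sn²⁺]·P(H₂) / [H⁺]^2, solving for [H⁺] gives log[H⁺] = -2.031, so pH = 2.03.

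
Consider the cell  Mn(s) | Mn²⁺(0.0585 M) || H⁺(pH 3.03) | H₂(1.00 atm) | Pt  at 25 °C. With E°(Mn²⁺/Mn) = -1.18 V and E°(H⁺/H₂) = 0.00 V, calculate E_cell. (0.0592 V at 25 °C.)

The hydrogen couple is the cathode, so E°_cell = 1.18 V; n = 2.
[H⁺] = 10^(−3.03) = 9.3 × 10^-4 M, and Q = [Mn²⁺]·P(H₂) / [H⁺]^2 = 6.72 × 10^4.
E = E° − (0.0592/2) log Q = 1.18 − (0.0592/2)(4.827) = 1.037 V.

1.04 V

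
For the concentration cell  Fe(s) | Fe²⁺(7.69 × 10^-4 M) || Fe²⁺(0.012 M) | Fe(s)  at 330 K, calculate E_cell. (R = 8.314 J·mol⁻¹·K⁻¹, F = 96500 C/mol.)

Both half-cells are Fe²⁺/Fe, so E°_cell = 0. The concentrated side is the cathode; the cell reaction moves Fe²⁺ from high to low concentration with n = 2.
Q = [Fe²⁺]_dilute/[Fe²⁺]_conc = 7.69 × 10^-4/0.012 = 0.0641.
E = 0 − (RT/nF) ln Q = −((8.314×330)/(2×96500))(-2.748) = 0.0391 V.

0.039 V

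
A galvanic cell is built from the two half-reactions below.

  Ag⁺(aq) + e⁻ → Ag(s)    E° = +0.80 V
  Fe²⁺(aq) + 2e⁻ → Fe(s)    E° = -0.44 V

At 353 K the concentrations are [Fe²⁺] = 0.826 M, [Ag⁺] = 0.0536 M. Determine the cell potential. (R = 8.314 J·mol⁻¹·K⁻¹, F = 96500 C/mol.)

1.15 V

The Ag⁺/Ag couple has the higher reduction potential and acts as the cathode, so E°_cell = +0.80 − (-0.44) = 1.24 V.
Balancing electrons gives n = 2; the reaction quotient is Q = [Fe²⁺]/[Ag⁺]^2 = 288.
E = E° − (RT/nF) ln Q = 1.24 − (8.314×353)/(2×96500) × (5.661) = 1.240 − 0.086 = 1.154 V.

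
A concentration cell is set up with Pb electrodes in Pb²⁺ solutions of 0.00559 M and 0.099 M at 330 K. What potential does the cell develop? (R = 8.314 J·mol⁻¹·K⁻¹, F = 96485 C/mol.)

Both half-cells are Pb²⁺/Pb, so E°_cell = 0. The concentrated side is the cathode; the cell reaction moves Pb²⁺ from high to low concentration with n = 2.
Q = [Pb²⁺]_dilute/[Pb²⁺]_conc = 0.00559/0.099 = 0.0565.
E = 0 − (RT/nF) ln Q = −((8.314×330)/(2×96485))(-2.874) = 0.0409 V.

0.041 V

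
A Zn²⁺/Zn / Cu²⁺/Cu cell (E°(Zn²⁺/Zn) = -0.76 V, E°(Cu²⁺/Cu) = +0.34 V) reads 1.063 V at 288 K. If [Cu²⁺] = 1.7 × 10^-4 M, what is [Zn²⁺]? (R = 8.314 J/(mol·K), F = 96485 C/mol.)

From the Nernst equation, ln Q = nF(E° − E)/RT = 2×96485×(1.10 − 1.063)/(8.314×288) = 2.982, so Q = 19.7.
With Q = [Zn²⁺]/[Cu²⁺] and the known concentrations, [Zn²⁺] in the numerator gives [Zn²⁺] = 0.0034 M.

0.0034 M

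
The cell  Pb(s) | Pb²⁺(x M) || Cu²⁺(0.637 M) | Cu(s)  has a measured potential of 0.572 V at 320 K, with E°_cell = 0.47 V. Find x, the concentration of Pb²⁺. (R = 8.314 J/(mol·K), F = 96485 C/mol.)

3.9 × 10^-4 M

From the Nernst equation, ln Q = nF(E° − E)/RT = 2×96485×(0.47 − 0.572)/(8.314×320) = -7.398, so Q = 6.12 × 10^-4.
With Q = [Pb²⁺]/[Cu²⁺] and the known concentrations, [Pb²⁺] in the numerator gives [Pb²⁺] = 3.9 × 10^-4 M.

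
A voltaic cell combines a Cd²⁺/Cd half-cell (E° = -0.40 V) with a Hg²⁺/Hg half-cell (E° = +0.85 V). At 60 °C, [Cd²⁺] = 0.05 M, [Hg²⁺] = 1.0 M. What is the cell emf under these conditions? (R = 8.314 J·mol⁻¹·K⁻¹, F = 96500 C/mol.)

1.29 V

The Hg²⁺/Hg couple has the higher reduction potential and acts as the cathode, so E°_cell = +0.85 − (-0.40) = 1.25 V.
Balancing electrons gives n = 2; the reaction quotient is Q = [Cd²⁺]/[Hg²⁺] = 0.0500.
E = E° − (RT/nF) ln Q = 1.25 − (8.314×333)/(2×96500) × (-2.996) = 1.250 + 0.043 = 1.293 V.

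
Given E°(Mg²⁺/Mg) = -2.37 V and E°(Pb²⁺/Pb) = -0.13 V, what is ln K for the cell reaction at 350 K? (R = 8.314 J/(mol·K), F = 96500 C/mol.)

E°_cell = -0.13 − (-2.37) = 2.24 V, with n = 2 electrons transferred.
At equilibrium E = 0, so the Nernst equation gives ln K = nFE°/RT = (2)(96500)(2.24)/((8.314)(350)) = 148.57.

ln K = 148.6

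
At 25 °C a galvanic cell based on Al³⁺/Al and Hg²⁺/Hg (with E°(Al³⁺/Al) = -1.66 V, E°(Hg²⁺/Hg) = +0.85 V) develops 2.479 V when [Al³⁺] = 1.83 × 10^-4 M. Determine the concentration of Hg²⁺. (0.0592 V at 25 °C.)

2.9 × 10^-4 M

From the Nernst equation, log Q = n(E° − E)/0.0592 = 6(2.51 − 2.479)/0.0592 = 3.142, so Q = 1390.
With Q = [Al³⁺]^2/[Hg²⁺]^3 and the known concentrations, [Hg²⁺]^3 in the denominator gives [Hg²⁺] = 2.9 × 10^-4 M.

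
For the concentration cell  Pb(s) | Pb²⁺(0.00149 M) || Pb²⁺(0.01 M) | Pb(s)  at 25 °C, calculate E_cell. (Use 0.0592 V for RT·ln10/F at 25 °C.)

0.024 V

Both half-cells are Pb²⁺/Pb, so E°_cell = 0. The concentrated side is the cathode; the cell reaction moves Pb²⁺ from high to low concentration with n = 2.
Q = [Pb²⁺]_dilute/[Pb²⁺]_conc = 0.00149/0.01 = 0.149.
E = 0 − (0.0592/2) log Q = −(0.0592/2)(-0.827) = 0.0245 V.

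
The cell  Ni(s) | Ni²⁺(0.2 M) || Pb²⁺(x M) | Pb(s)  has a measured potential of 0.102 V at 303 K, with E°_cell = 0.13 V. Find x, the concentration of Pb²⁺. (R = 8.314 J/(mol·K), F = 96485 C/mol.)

0.023 M

From the Nernst equation, ln Q = nF(E° − E)/RT = 2×96485×(0.13 − 0.102)/(8.314×303) = 2.145, so Q = 8.54.
With Q = [Ni²⁺]/[Pb²⁺] and the known concentrations, [Pb²⁺] in the denominator gives [Pb²⁺] = 0.023 M.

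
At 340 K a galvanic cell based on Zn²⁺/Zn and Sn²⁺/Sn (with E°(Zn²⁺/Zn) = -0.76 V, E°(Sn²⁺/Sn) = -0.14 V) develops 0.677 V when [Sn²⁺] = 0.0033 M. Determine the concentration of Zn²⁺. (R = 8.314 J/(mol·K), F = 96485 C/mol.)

From the Nernst equation, ln Q = nF(E° − E)/RT = 2×96485×(0.62 − 0.677)/(8.314×340) = -3.891, so Q = 0.0204.
With Q = [Zn²⁺]/[Sn²⁺] and the known concentrations, [Zn²⁺] in the numerator gives [Zn²⁺] = 6.7 × 10^-5 M.

6.7 × 10^-5 M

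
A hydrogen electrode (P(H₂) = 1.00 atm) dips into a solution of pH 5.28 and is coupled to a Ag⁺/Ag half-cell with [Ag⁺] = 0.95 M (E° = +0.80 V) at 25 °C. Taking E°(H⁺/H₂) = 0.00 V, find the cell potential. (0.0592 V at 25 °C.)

1.11 V

The Ag⁺/Ag couple is the cathode, so E°_cell = 0.80 V; n = 2.
[H⁺] = 10^(−5.28) = 5.2 × 10^-6 M, and Q = [H⁺]^2 / ([Ag⁺]^2·P(H₂)) = 3.05 × 10^-11.
E = E° − (0.0592/2) log Q = 0.80 − (0.0592/2)(-10.515) = 1.111 V.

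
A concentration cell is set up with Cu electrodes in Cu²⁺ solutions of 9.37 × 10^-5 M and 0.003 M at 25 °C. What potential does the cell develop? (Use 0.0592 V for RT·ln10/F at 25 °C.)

Both half-cells are Cu²⁺/Cu, so E°_cell = 0. The concentrated side is the cathode; the cell reaction moves Cu²⁺ from high to low concentration with n = 2.
Q = [Cu²⁺]_dilute/[Cu²⁺]_conc = 9.37 × 10^-5/0.003 = 0.0312.
E = 0 − (0.0592/2) log Q = −(0.0592/2)(-1.505) = 0.0445 V.

0.045 V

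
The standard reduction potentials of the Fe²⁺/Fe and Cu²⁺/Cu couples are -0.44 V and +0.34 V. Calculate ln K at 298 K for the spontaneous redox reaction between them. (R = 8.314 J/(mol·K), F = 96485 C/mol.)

ln K = 60.8

E°_cell = +0.34 − (-0.44) = 0.78 V, with n = 2 electrons transferred.
At equilibrium E = 0, so the Nernst equation gives ln K = nFE°/RT = (2)(96485)(0.78)/((8.314)(298)) = 60.75.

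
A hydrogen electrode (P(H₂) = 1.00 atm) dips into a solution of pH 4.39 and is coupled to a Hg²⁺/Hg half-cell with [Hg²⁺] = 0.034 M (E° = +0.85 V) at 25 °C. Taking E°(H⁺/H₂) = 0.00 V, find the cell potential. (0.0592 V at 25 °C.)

The Hg²⁺/Hg couple is the cathode, so E°_cell = 0.85 V; n = 2.
[H⁺] = 10^(−4.39) = 4.1 × 10^-5 M, and Q = [H⁺]^2 / ([Hg²⁺]·P(H₂)) = 4.88 × 10^-8.
E = E° − (0.0592/2) log Q = 0.85 − (0.0592/2)(-7.311) = 1.066 V.

1.07 V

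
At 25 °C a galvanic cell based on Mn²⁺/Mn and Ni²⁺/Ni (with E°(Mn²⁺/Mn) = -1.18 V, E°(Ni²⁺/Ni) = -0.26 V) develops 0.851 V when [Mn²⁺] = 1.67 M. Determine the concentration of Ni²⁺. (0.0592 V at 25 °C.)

0.0078 M

From the Nernst equation, log Q = n(E° − E)/0.0592 = 2(0.92 − 0.851)/0.0592 = 2.331, so Q = 214.
With Q = [Mn²⁺]/[Ni²⁺] and the known concentrations, [Ni²⁺] in the denominator gives [Ni²⁺] = 0.0078 M.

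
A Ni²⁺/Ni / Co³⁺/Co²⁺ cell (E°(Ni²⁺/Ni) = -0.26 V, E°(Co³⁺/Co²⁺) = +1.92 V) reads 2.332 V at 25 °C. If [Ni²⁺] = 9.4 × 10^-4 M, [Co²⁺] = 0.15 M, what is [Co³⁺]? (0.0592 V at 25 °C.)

1.7 M

From the Nernst equation, log Q = n(E° − E)/0.0592 = 2(2.18 − 2.332)/0.0592 = -5.135, so Q = 7.33 × 10^-6.
With Q = [Ni²⁺]·[Co²⁺]^2/[Co³⁺]^2 and the known concentrations, [Co³⁺]^2 in the denominator gives [Co³⁺] = 1.7 M.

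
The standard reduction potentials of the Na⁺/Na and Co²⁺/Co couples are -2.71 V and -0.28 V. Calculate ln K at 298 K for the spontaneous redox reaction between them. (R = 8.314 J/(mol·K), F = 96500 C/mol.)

E°_cell = -0.28 − (-2.71) = 2.43 V, with n = 2 electrons transferred.
At equilibrium E = 0, so the Nernst equation gives ln K = nFE°/RT = (2)(96500)(2.43)/((8.314)(298)) = 189.29.

ln K = 189.3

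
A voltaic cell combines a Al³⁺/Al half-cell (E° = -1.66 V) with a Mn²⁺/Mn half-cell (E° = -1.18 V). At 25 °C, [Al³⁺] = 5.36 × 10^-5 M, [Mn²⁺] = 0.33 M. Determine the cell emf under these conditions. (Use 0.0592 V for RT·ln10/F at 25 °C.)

0.550 V

The Mn²⁺/Mn couple has the higher reduction potential and acts as the cathode, so E°_cell = -1.18 − (-1.66) = 0.48 V.
Balancing electrons gives n = 6; the reaction quotient is Q = [Al³⁺]^2/[Mn²⁺]^3 = 7.99 × 10^-8.
At 25 °C, E = E° − (0.0592/n) log Q = 0.48 − (0.0592/6)(-7.097) = 0.480 + 0.070 = 0.550 V.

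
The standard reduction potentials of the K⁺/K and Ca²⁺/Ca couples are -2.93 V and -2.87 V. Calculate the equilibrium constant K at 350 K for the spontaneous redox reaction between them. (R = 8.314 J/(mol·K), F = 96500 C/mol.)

E°_cell = -2.87 − (-2.93) = 0.06 V, with n = 2 electrons transferred.
At equilibrium E = 0, so the Nernst equation gives ln K = nFE°/RT = (2)(96500)(0.06)/((8.314)(350)) = 3.98.
K = e^3.98 = 53.

53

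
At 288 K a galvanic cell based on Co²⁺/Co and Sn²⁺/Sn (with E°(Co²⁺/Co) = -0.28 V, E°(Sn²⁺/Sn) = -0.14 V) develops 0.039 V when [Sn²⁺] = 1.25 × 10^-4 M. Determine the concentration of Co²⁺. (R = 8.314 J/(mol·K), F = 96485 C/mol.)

0.43 M

From the Nernst equation, ln Q = nF(E° − E)/RT = 2×96485×(0.14 − 0.039)/(8.314×288) = 8.140, so Q = 3430.
With Q = [Co²⁺]/[Sn²⁺] and the known concentrations, [Co²⁺] in the numerator gives [Co²⁺] = 0.43 M.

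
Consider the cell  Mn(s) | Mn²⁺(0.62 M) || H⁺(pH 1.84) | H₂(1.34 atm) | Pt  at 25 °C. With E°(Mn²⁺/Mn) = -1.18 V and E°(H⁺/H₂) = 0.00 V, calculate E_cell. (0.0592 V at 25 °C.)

1.07 V

The hydrogen couple is the cathode, so E°_cell = 1.18 V; n = 2.
[H⁺] = 10^(−1.84) = 0.014 M, and Q = [Mn²⁺]·P(H₂) / [H⁺]^2 = 3980.
E = E° − (0.0592/2) log Q = 1.18 − (0.0592/2)(3.599) = 1.073 V.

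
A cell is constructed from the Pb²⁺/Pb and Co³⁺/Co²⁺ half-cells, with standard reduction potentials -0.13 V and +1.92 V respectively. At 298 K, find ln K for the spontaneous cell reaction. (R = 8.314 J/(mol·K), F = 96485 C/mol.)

ln K = 159.7

E°_cell = +1.92 − (-0.13) = 2.05 V, with n = 2 electrons transferred.
At equilibrium E = 0, so the Nernst equation gives ln K = nFE°/RT = (2)(96485)(2.05)/((8.314)(298)) = 159.67.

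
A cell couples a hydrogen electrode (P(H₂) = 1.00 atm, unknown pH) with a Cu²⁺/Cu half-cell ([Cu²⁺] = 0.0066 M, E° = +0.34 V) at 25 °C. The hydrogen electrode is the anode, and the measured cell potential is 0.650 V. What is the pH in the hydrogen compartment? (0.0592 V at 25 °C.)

E°_cell = 0.34 V and n = 2.
log Q = n(E° − E)/0.0592 = 2×(0.34 − 0.650)/0.0592 = -10.473.
With Q = [H⁺]^2 / ([Cu²⁺]·P(H₂)), solving for [H⁺] gives log[H⁺] = -6.327, so pH = 6.33.

pH = 6.33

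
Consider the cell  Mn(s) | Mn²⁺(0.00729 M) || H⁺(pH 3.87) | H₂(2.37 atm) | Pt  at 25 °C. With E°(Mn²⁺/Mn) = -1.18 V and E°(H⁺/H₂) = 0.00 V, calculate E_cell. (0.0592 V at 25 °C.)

1.00 V

The hydrogen couple is the cathode, so E°_cell = 1.18 V; n = 2.
[H⁺] = 10^(−3.87) = 1.3 × 10^-4 M, and Q = [Mn²⁺]·P(H₂) / [H⁺]^2 = 9.49 × 10^5.
E = E° − (0.0592/2) log Q = 1.18 − (0.0592/2)(5.977) = 1.003 V.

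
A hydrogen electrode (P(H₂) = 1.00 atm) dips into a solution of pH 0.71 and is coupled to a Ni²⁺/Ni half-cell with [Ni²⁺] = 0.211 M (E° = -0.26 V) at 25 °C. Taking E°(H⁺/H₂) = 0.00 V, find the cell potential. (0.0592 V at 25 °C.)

The hydrogen couple is the cathode, so E°_cell = 0.26 V; n = 2.
[H⁺] = 10^(−0.71) = 0.19 M, and Q = [Ni²⁺]·P(H₂) / [H⁺]^2 = 5.55.
E = E° − (0.0592/2) log Q = 0.26 − (0.0592/2)(0.744) = 0.238 V.

0.24 V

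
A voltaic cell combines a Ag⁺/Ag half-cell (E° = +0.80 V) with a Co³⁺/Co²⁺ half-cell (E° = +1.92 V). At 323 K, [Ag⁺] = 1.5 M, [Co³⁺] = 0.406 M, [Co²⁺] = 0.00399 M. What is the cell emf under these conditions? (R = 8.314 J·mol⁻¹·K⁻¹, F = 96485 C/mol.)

The Co³⁺/Co²⁺ couple has the higher reduction potential and acts as the cathode, so E°_cell = +1.92 − (+0.80) = 1.12 V.
Balancing electrons gives n = 1; the reaction quotient is Q = [Ag⁺]·[Co²⁺]/[Co³⁺] = 0.0147.
E = E° − (RT/nF) ln Q = 1.12 − (8.314×323)/(1×96485) × (-4.217) = 1.120 + 0.117 = 1.237 V.

1.24 V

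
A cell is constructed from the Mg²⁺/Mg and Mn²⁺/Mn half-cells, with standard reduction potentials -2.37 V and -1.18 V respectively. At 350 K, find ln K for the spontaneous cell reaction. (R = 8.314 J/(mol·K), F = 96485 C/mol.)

ln K = 78.9

E°_cell = -1.18 − (-2.37) = 1.19 V, with n = 2 electrons transferred.
At equilibrium E = 0, so the Nernst equation gives ln K = nFE°/RT = (2)(96485)(1.19)/((8.314)(350)) = 78.91.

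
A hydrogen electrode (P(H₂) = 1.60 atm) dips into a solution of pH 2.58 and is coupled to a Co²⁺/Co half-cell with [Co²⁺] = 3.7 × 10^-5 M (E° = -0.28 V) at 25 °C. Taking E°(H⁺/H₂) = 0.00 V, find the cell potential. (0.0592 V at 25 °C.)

The hydrogen couple is the cathode, so E°_cell = 0.28 V; n = 2.
[H⁺] = 10^(−2.58) = 0.0026 M, and Q = [Co²⁺]·P(H₂) / [H⁺]^2 = 8.56.
E = E° − (0.0592/2) log Q = 0.28 − (0.0592/2)(0.932) = 0.252 V.

0.25 V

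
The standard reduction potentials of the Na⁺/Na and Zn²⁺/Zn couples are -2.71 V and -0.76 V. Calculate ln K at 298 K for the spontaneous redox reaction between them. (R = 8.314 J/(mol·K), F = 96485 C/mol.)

E°_cell = -0.76 − (-2.71) = 1.95 V, with n = 2 electrons transferred.
At equilibrium E = 0, so the Nernst equation gives ln K = nFE°/RT = (2)(96485)(1.95)/((8.314)(298)) = 151.88.

ln K = 151.9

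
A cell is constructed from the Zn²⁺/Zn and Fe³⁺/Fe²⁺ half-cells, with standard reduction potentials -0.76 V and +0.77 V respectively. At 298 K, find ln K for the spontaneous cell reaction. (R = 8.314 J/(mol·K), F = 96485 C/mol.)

E°_cell = +0.77 − (-0.76) = 1.53 V, with n = 2 electrons transferred.
At equilibrium E = 0, so the Nernst equation gives ln K = nFE°/RT = (2)(96485)(1.53)/((8.314)(298)) = 119.17.

ln K = 119.2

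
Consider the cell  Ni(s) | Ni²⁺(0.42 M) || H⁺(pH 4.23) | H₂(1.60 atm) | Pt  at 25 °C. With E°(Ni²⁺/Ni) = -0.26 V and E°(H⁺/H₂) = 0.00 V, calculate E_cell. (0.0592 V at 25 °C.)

0.015 V

The hydrogen couple is the cathode, so E°_cell = 0.26 V; n = 2.
[H⁺] = 10^(−4.23) = 5.9 × 10^-5 M, and Q = [Ni²⁺]·P(H₂) / [H⁺]^2 = 1.94 × 10^8.
E = E° − (0.0592/2) log Q = 0.26 − (0.0592/2)(8.287) = 0.015 V.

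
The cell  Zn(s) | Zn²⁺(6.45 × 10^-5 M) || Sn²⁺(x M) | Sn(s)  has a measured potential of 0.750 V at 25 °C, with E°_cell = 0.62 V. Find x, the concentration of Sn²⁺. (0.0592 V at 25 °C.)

From the Nernst equation, log Q = n(E° − E)/0.0592 = 2(0.62 − 0.750)/0.0592 = -4.392, so Q = 4.06 × 10^-5.
With Q = [Zn²⁺]/[Sn²⁺] and the known concentrations, [Sn²⁺] in the denominator gives [Sn²⁺] = 1.6 M.

1.6 M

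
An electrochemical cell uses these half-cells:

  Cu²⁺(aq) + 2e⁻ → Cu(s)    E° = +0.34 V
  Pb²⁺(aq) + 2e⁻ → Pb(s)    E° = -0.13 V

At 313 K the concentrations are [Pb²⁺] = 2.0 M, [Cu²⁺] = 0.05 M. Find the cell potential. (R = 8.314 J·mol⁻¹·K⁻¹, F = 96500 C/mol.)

The Cu²⁺/Cu couple has the higher reduction potential and acts as the cathode, so E°_cell = +0.34 − (-0.13) = 0.47 V.
Balancing electrons gives n = 2; the reaction quotient is Q = [Pb²⁺]/[Cu²⁺] = 40.0.
E = E° − (RT/nF) ln Q = 0.47 − (8.314×313)/(2×96500) × (3.689) = 0.470 − 0.050 = 0.420 V.

0.420 V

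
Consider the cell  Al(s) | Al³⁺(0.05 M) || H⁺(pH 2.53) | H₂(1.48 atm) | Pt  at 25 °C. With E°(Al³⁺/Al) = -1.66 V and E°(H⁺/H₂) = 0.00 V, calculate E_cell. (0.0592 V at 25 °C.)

1.53 V

The hydrogen couple is the cathode, so E°_cell = 1.66 V; n = 6.
[H⁺] = 10^(−2.53) = 0.0030 M, and Q = [Al³⁺]^2·P(H₂)^3 / [H⁺]^6 = 1.23 × 10^13.
E = E° − (0.0592/6) log Q = 1.66 − (0.0592/6)(13.089) = 1.531 V.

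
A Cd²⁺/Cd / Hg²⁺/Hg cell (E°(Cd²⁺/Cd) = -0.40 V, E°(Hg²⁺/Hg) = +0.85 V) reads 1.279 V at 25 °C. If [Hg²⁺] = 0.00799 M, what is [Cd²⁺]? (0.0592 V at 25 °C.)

8.4 × 10^-4 M

From the Nernst equation, log Q = n(E° − E)/0.0592 = 2(1.25 − 1.279)/0.0592 = -0.980, so Q = 0.105.
With Q = [Cd²⁺]/[Hg²⁺] and the known concentrations, [Cd²⁺] in the numerator gives [Cd²⁺] = 8.4 × 10^-4 M.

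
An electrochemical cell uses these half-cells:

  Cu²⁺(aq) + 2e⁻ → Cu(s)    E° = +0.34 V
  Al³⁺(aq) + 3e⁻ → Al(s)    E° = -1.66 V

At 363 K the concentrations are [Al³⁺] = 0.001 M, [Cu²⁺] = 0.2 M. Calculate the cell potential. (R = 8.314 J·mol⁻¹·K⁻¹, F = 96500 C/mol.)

The Cu²⁺/Cu couple has the higher reduction potential and acts as the cathode, so E°_cell = +0.34 − (-1.66) = 2.00 V.
Balancing electrons gives n = 6; the reaction quotient is Q = [Al³⁺]^2/[Cu²⁺]^3 = 1.25 × 10^-4.
E = E° − (RT/nF) ln Q = 2.00 − (8.314×363)/(6×96500) × (-8.987) = 2.000 + 0.047 = 2.047 V.

2.05 V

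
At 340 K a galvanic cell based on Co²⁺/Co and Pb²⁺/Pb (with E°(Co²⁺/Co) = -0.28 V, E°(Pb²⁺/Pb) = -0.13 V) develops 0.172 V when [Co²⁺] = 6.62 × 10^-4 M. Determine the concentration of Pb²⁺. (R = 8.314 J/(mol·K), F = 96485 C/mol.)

From the Nernst equation, ln Q = nF(E° − E)/RT = 2×96485×(0.15 − 0.172)/(8.314×340) = -1.502, so Q = 0.223.
With Q = [Co²⁺]/[Pb²⁺] and the known concentrations, [Pb²⁺] in the denominator gives [Pb²⁺] = 0.003 M.

0.003 M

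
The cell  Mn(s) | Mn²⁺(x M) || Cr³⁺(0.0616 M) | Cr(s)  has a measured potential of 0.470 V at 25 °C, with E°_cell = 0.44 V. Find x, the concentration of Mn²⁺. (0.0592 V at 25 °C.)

From the Nernst equation, log Q = n(E° − E)/0.0592 = 6(0.44 − 0.470)/0.0592 = -3.041, so Q = 9.11 × 10^-4.
With Q = [Mn²⁺]^3/[Cr³⁺]^2 and the known concentrations, [Mn²⁺]^3 in the numerator gives [Mn²⁺] = 0.015 M.

0.015 M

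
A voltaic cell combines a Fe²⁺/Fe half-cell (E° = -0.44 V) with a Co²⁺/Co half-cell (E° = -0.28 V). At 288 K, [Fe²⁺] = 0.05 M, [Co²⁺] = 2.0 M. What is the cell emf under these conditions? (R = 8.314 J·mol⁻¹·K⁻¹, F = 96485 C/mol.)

0.206 V

The Co²⁺/Co couple has the higher reduction potential and acts as the cathode, so E°_cell = -0.28 − (-0.44) = 0.16 V.
Balancing electrons gives n = 2; the reaction quotient is Q = [Fe²⁺]/[Co²⁺] = 0.0250.
E = E° − (RT/nF) ln Q = 0.16 − (8.314×288)/(2×96485) × (-3.689) = 0.160 + 0.046 = 0.206 V.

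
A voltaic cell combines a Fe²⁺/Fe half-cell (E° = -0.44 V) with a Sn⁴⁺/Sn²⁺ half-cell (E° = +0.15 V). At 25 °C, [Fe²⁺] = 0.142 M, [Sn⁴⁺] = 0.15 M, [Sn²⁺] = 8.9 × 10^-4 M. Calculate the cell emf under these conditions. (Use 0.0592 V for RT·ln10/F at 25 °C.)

0.681 V

The Sn⁴⁺/Sn²⁺ couple has the higher reduction potential and acts as the cathode, so E°_cell = +0.15 − (-0.44) = 0.59 V.
Balancing electrons gives n = 2; the reaction quotient is Q = [Fe²⁺]·[Sn²⁺]/[Sn⁴⁺] = 8.43 × 10^-4.
At 25 °C, E = E° − (0.0592/n) log Q = 0.59 − (0.0592/2)(-3.074) = 0.590 + 0.091 = 0.681 V.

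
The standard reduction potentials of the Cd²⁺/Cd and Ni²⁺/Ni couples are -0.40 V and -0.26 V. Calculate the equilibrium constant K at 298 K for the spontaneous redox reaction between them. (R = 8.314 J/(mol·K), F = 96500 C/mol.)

5.4 × 10^4

E°_cell = -0.26 − (-0.40) = 0.14 V, with n = 2 electrons transferred.
At equilibrium E = 0, so the Nernst equation gives ln K = nFE°/RT = (2)(96500)(0.14)/((8.314)(298)) = 10.91.
K = e^10.91 = 5.4 × 10^4.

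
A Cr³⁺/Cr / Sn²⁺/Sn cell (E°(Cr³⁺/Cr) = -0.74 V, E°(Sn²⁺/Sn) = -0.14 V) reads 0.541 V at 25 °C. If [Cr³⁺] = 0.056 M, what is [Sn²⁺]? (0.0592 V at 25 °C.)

From the Nernst equation, log Q = n(E° − E)/0.0592 = 6(0.60 − 0.541)/0.0592 = 5.980, so Q = 9.54 × 10^5.
With Q = [Cr³⁺]^2/[Sn²⁺]^3 and the known concentrations, [Sn²⁺]^3 in the denominator gives [Sn²⁺] = 0.0015 M.

0.0015 M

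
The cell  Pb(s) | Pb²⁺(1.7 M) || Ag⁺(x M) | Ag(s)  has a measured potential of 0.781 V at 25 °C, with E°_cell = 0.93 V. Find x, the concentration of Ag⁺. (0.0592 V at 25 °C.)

From the Nernst equation, log Q = n(E° − E)/0.0592 = 2(0.93 − 0.781)/0.0592 = 5.034, so Q = 1.08 × 10^5.
With Q = [Pb²⁺]/[Ag⁺]^2 and the known concentrations, [Ag⁺]^2 in the denominator gives [Ag⁺] = 0.004 M.

0.004 M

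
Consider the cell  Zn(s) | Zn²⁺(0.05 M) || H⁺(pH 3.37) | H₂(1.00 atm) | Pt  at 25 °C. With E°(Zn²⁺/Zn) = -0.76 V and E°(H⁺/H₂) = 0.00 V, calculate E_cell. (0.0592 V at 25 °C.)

The hydrogen couple is the cathode, so E°_cell = 0.76 V; n = 2.
[H⁺] = 10^(−3.37) = 4.3 × 10^-4 M, and Q = [Zn²⁺]·P(H₂) / [H⁺]^2 = 2.75 × 10^5.
E = E° − (0.0592/2) log Q = 0.76 − (0.0592/2)(5.439) = 0.599 V.

0.60 V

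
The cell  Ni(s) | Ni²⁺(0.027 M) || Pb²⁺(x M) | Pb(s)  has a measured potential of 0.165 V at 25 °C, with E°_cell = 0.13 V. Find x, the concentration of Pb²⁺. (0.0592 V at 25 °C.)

From the Nernst equation, log Q = n(E° − E)/0.0592 = 2(0.13 − 0.165)/0.0592 = -1.182, so Q = 0.0657.
With Q = [Ni²⁺]/[Pb²⁺] and the known concentrations, [Pb²⁺] in the denominator gives [Pb²⁺] = 0.41 M.

0.41 M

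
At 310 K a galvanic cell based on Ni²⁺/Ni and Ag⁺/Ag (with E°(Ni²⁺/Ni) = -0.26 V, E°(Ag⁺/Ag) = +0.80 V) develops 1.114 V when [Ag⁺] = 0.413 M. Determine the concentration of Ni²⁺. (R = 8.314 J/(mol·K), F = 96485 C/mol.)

From the Nernst equation, ln Q = nF(E° − E)/RT = 2×96485×(1.06 − 1.114)/(8.314×310) = -4.043, so Q = 0.0175.
With Q = [Ni²⁺]/[Ag⁺]^2 and the known concentrations, [Ni²⁺] in the numerator gives [Ni²⁺] = 0.003 M.

0.003 M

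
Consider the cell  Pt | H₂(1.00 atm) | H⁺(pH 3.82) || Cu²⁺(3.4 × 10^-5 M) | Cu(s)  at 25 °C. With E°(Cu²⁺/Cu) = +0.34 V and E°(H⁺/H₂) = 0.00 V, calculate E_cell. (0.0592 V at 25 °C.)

The Cu²⁺/Cu couple is the cathode, so E°_cell = 0.34 V; n = 2.
[H⁺] = 10^(−3.82) = 1.5 × 10^-4 M, and Q = [H⁺]^2 / ([Cu²⁺]·P(H₂)) = 6.74 × 10^-4.
E = E° − (0.0592/2) log Q = 0.34 − (0.0592/2)(-3.171) = 0.434 V.

0.43 V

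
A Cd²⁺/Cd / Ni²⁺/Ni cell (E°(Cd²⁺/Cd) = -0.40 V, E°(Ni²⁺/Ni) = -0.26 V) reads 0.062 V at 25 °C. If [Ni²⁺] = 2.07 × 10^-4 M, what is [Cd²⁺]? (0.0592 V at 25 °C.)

0.089 M

From the Nernst equation, log Q = n(E° − E)/0.0592 = 2(0.14 − 0.062)/0.0592 = 2.635, so Q = 432.
With Q = [Cd²⁺]/[Ni²⁺] and the known concentrations, [Cd²⁺] in the numerator gives [Cd²⁺] = 0.089 M.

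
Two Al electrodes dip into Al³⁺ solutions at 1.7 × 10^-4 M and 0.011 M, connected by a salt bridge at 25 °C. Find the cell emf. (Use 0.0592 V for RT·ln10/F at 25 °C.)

0.036 V

Both half-cells are Al³⁺/Al, so E°_cell = 0. The concentrated side is the cathode; the cell reaction moves Al³⁺ from high to low concentration with n = 3.
Q = [Al³⁺]_dilute/[Al³⁺]_conc = 1.7 × 10^-4/0.011 = 0.0155.
E = 0 − (0.0592/3) log Q = −(0.0592/3)(-1.811) = 0.0357 V.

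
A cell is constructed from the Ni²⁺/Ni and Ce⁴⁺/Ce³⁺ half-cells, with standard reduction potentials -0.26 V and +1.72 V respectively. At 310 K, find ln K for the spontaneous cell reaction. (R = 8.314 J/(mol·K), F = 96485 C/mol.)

E°_cell = +1.72 − (-0.26) = 1.98 V, with n = 2 electrons transferred.
At equilibrium E = 0, so the Nernst equation gives ln K = nFE°/RT = (2)(96485)(1.98)/((8.314)(310)) = 148.25.

ln K = 148.2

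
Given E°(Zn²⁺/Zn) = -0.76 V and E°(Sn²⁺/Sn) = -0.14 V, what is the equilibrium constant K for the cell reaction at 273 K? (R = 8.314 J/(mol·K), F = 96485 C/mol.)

7.8 × 10^22

E°_cell = -0.14 − (-0.76) = 0.62 V, with n = 2 electrons transferred.
At equilibrium E = 0, so the Nernst equation gives ln K = nFE°/RT = (2)(96485)(0.62)/((8.314)(273)) = 52.71.
K = e^52.71 = 7.8 × 10^22.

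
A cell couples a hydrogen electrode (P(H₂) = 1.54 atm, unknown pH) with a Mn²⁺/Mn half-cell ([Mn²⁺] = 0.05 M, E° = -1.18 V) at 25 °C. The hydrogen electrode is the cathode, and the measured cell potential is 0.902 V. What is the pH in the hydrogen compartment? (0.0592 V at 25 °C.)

E°_cell = 1.18 V and n = 2.
log Q = n(E° − E)/0.0592 = 2×(1.18 − 0.902)/0.0592 = 9.392.
With Q = [Mn²⁺]·P(H₂) / [H⁺]^2, solving for [H⁺] gives log[H⁺] = -5.253, so pH = 5.25.

pH = 5.25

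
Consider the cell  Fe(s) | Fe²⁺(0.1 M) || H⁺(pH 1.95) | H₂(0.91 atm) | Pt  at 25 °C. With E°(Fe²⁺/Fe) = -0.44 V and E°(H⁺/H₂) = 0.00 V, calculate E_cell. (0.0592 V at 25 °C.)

The hydrogen couple is the cathode, so E°_cell = 0.44 V; n = 2.
[H⁺] = 10^(−1.95) = 0.011 M, and Q = [Fe²⁺]·P(H₂) / [H⁺]^2 = 723.
E = E° − (0.0592/2) log Q = 0.44 − (0.0592/2)(2.859) = 0.355 V.

0.36 V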